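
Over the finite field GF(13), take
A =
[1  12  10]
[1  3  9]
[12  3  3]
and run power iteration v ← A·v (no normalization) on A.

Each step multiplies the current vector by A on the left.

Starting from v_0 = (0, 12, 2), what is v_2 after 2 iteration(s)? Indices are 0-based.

v_2 = (10, 2, 7)

v_0 = (0, 12, 2).
v_1 = A·v_0 = (8, 2, 3).
v_2 = A·v_1 = (10, 2, 7).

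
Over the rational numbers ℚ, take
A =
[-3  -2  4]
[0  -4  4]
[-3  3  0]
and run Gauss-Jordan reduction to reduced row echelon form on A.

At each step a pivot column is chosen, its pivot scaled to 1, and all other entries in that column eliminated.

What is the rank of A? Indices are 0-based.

[1] R0 /= -3  ⇒  (1, 2/3, -4/3)
     R2 -= -3·R0  ⇒  (0, 5, -4)
[2] R1 /= -4  ⇒  (0, 1, -1)
     R0 -= 2/3·R1  ⇒  (1, 0, -2/3)
     R2 -= 5·R1  ⇒  (0, 0, 1)
[3] R2 /= 1  ⇒  (0, 0, 1)
     R0 -= -2/3·R2  ⇒  (1, 0, 0)
     R1 -= -1·R2  ⇒  (0, 1, 0)

rank = 3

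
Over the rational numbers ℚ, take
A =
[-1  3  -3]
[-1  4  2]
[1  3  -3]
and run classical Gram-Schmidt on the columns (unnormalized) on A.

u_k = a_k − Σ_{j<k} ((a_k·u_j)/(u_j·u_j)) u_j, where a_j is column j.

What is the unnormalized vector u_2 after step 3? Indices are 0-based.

Step 1: u_0 = a_0 = (-1, -1, 1).
Step 2: u_1 = a_1 − (-4/3)·u_0 = (5/3, 8/3, 13/3).
Step 3: u_2 = a_2 − (-2/3)·u_0 − (-19/43)·u_1 = (-126/43, 108/43, -18/43).

u_2 = (-126/43, 108/43, -18/43)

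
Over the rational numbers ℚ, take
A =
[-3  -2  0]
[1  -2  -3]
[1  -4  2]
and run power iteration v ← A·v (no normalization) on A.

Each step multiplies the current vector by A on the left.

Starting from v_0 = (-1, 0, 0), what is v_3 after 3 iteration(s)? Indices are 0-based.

v_3 = (5, -38, -29)

v_0 = (-1, 0, 0).
v_1 = A·v_0 = (3, -1, -1).
v_2 = A·v_1 = (-7, 8, 5).
v_3 = A·v_2 = (5, -38, -29).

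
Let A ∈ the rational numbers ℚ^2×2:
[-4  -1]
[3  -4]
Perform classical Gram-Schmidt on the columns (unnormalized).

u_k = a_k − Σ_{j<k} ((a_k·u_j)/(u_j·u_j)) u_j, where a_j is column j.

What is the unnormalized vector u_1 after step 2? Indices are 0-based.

u_1 = (-57/25, -76/25)

Step 1: u_0 = a_0 = (-4, 3).
Step 2: u_1 = a_1 − (-8/25)·u_0 = (-57/25, -76/25).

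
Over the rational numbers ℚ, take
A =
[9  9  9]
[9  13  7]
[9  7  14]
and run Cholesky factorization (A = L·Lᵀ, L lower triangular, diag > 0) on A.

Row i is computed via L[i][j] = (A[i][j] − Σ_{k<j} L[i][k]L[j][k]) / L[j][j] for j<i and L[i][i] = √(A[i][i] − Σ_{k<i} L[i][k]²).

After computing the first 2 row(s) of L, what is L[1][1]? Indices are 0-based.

Step 1: L[0][0] = √(9) = 3.
  L[1][0] = (9) / L[0][0] = 3.
Step 2: L[1][1] = √(4) = 2.

L[1][1] = 2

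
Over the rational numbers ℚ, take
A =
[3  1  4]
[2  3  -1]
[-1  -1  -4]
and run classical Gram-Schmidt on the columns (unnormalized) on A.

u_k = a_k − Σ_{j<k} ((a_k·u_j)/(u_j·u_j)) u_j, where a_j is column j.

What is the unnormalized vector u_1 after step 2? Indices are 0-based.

u_1 = (-8/7, 11/7, -2/7)

Step 1: u_0 = a_0 = (3, 2, -1).
Step 2: u_1 = a_1 − (5/7)·u_0 = (-8/7, 11/7, -2/7).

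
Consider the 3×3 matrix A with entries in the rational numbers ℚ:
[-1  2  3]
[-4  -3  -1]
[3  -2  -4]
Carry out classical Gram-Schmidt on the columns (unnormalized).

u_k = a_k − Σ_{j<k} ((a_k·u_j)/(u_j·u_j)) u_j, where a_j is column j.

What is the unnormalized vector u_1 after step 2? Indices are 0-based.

Step 1: u_0 = a_0 = (-1, -4, 3).
Step 2: u_1 = a_1 − (2/13)·u_0 = (28/13, -31/13, -32/13).

u_1 = (28/13, -31/13, -32/13)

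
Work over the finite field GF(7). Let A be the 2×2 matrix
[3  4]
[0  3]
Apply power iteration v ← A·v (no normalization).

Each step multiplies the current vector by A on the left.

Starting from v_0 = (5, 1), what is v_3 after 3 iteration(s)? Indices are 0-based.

v_0 = (5, 1).
v_1 = A·v_0 = (5, 3).
v_2 = A·v_1 = (6, 2).
v_3 = A·v_2 = (5, 6).

v_3 = (5, 6)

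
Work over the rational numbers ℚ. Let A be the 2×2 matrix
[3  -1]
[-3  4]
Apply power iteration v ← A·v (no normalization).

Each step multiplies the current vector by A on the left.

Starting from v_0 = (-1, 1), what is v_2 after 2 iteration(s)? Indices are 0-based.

v_2 = (-19, 40)

v_0 = (-1, 1).
v_1 = A·v_0 = (-4, 7).
v_2 = A·v_1 = (-19, 40).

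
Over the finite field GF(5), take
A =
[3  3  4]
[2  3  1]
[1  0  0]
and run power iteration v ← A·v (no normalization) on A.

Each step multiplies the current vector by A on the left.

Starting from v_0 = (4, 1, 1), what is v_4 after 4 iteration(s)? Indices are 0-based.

v_0 = (4, 1, 1).
v_1 = A·v_0 = (4, 2, 4).
v_2 = A·v_1 = (4, 3, 4).
v_3 = A·v_2 = (2, 1, 4).
v_4 = A·v_3 = (0, 1, 2).

v_4 = (0, 1, 2)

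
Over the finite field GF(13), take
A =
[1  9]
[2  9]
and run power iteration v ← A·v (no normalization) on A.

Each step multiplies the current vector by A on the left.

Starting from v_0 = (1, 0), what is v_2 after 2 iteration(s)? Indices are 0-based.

v_2 = (6, 7)

v_0 = (1, 0).
v_1 = A·v_0 = (1, 2).
v_2 = A·v_1 = (6, 7).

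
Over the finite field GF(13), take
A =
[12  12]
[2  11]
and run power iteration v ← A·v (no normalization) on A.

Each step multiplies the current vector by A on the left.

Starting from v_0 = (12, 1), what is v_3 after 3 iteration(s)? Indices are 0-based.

v_3 = (1, 5)

v_0 = (12, 1).
v_1 = A·v_0 = (0, 9).
v_2 = A·v_1 = (4, 8).
v_3 = A·v_2 = (1, 5).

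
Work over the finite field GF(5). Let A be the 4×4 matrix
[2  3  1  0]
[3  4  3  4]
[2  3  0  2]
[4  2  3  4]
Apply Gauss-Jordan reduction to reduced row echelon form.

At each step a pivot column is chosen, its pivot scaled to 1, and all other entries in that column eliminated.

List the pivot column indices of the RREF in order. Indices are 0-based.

[1] R0 /= 2  ⇒  (1, 4, 3, 0)
     R1 -= 3·R0  ⇒  (0, 2, 4, 4)
     R2 -= 2·R0  ⇒  (0, 0, 4, 2)
     R3 -= 4·R0  ⇒  (0, 1, 1, 4)
[2] R1 /= 2  ⇒  (0, 1, 2, 2)
     R0 -= 4·R1  ⇒  (1, 0, 0, 2)
     R3 -= 1·R1  ⇒  (0, 0, 4, 2)
[3] R2 /= 4  ⇒  (0, 0, 1, 3)
     R1 -= 2·R2  ⇒  (0, 1, 0, 1)
     R3 -= 4·R2  ⇒  (0, 0, 0, 0)
column 3 empty below row 3

pivot columns: 0, 1, 2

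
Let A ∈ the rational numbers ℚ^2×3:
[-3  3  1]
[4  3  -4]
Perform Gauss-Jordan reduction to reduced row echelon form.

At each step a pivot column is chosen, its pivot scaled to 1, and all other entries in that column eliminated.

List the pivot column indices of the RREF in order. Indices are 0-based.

pivot columns: 0, 1

pivot(0,0)=-3: scale R0 → (1, -1, -1/3)
  clear (1,0): R1 −= (4)R0 → (0, 7, -8/3)
pivot(1,1)=7: scale R1 → (0, 1, -8/21)
  clear (0,1): R0 −= (-1)R1 → (1, 0, -5/7)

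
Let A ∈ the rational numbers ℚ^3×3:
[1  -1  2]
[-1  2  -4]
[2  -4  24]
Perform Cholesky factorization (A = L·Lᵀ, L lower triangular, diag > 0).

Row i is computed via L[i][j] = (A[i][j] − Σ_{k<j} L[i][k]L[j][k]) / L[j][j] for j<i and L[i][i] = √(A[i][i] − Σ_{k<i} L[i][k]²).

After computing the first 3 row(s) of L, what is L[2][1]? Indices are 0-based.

Step 1: L[0][0] = √(1) = 1.
  L[1][0] = (-1) / L[0][0] = -1.
Step 2: L[1][1] = √(1) = 1.
  L[2][0] = (2) / L[0][0] = 2.
  L[2][1] = (-2) / L[1][1] = -2.
Step 3: L[2][2] = √(16) = 4.

L[2][1] = -2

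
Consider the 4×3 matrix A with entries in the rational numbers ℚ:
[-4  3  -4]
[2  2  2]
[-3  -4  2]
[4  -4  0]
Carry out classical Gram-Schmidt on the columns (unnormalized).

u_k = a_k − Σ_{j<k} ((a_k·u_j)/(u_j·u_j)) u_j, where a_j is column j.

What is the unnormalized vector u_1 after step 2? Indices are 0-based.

Step 1: u_0 = a_0 = (-4, 2, -3, 4).
Step 2: u_1 = a_1 − (-4/15)·u_0 = (29/15, 38/15, -24/5, -44/15).

u_1 = (29/15, 38/15, -24/5, -44/15)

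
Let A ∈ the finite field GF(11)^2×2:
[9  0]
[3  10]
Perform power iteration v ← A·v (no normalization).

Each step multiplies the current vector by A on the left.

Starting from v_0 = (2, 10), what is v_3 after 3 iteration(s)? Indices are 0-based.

v_3 = (6, 10)

v_0 = (2, 10).
v_1 = A·v_0 = (7, 7).
v_2 = A·v_1 = (8, 3).
v_3 = A·v_2 = (6, 10).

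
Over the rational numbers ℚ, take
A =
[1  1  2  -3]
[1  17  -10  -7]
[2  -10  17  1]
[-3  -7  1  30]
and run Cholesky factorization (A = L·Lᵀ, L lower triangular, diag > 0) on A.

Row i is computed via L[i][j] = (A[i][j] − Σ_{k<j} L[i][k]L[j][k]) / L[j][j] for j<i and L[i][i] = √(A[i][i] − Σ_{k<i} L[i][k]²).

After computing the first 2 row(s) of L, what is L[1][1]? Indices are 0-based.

L[1][1] = 4

Step 1: L[0][0] = √(1) = 1.
  L[1][0] = (1) / L[0][0] = 1.
Step 2: L[1][1] = √(16) = 4.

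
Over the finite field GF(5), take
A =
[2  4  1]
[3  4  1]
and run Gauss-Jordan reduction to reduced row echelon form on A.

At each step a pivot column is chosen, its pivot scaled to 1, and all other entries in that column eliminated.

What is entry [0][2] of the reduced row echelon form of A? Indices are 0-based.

step 1: normalize row 0 (÷2) = (1, 2, 3)
  row 1: subtract 3×row0 = (0, 3, 2)
step 2: normalize row 1 (÷3) = (0, 1, 4)
  row 0: subtract 2×row1 = (1, 0, 0)

M[0][2] = 0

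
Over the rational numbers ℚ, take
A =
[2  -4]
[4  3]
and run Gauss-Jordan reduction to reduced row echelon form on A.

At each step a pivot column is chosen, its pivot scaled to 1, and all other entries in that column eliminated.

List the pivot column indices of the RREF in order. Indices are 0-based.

pivot columns: 0, 1

step 1: normalize row 0 (÷2) = (1, -2)
  row 1: subtract 4×row0 = (0, 11)
step 2: normalize row 1 (÷11) = (0, 1)
  row 0: subtract -2×row1 = (1, 0)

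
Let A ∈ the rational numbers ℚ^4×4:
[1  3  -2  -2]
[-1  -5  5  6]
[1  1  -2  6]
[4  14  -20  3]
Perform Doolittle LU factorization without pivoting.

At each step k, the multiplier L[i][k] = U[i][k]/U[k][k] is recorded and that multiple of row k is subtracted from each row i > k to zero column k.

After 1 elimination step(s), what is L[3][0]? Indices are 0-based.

Step 1: pivot at (0,0) is 1.
  row1 ← row1 − (-1)·row0  ⇒  L[1][0]=-1, U row1=(0, -2, 3, 4)
  row2 ← row2 − (1)·row0  ⇒  L[2][0]=1, U row2=(0, -2, 0, 8)
  row3 ← row3 − (4)·row0  ⇒  L[3][0]=4, U row3=(0, 2, -12, 11)

L[3][0] = 4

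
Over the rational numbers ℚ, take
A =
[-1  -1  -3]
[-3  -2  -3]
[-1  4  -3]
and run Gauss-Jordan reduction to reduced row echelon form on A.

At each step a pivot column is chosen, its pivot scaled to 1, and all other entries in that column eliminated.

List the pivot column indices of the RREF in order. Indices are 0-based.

step 1: normalize row 0 (÷-1) = (1, 1, 3)
  row 1: subtract -3×row0 = (0, 1, 6)
  row 2: subtract -1×row0 = (0, 5, 0)
step 2: normalize row 1 (÷1) = (0, 1, 6)
  row 0: subtract 1×row1 = (1, 0, -3)
  row 2: subtract 5×row1 = (0, 0, -30)
step 3: normalize row 2 (÷-30) = (0, 0, 1)
  row 0: subtract -3×row2 = (1, 0, 0)
  row 1: subtract 6×row2 = (0, 1, 0)

pivot columns: 0, 1, 2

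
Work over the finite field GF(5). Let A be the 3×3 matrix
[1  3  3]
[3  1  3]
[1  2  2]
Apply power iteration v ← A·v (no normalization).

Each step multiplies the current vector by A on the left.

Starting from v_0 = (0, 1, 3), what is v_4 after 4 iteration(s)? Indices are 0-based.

v_4 = (2, 3, 3)

v_0 = (0, 1, 3).
v_1 = A·v_0 = (2, 0, 3).
v_2 = A·v_1 = (1, 0, 3).
v_3 = A·v_2 = (0, 2, 2).
v_4 = A·v_3 = (2, 3, 3).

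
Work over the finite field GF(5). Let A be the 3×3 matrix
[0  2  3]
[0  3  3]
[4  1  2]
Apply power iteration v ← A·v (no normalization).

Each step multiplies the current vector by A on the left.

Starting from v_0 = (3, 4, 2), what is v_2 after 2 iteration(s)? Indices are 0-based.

v_0 = (3, 4, 2).
v_1 = A·v_0 = (4, 3, 0).
v_2 = A·v_1 = (1, 4, 4).

v_2 = (1, 4, 4)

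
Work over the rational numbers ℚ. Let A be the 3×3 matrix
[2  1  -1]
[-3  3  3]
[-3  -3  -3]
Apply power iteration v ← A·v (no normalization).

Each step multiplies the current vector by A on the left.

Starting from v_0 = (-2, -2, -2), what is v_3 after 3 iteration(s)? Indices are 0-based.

v_3 = (8, 168, 24)

v_0 = (-2, -2, -2).
v_1 = A·v_0 = (-4, -6, 18).
v_2 = A·v_1 = (-32, 48, -24).
v_3 = A·v_2 = (8, 168, 24).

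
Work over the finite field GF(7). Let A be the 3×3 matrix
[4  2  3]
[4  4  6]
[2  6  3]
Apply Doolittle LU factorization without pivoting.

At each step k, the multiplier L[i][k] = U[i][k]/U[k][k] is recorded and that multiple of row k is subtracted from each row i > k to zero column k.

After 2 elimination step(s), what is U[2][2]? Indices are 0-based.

U[2][2] = 1

Step 1: pivot at (0,0) is 4.
  row1 ← row1 − (1)·row0  ⇒  L[1][0]=1, U row1=(0, 2, 3)
  row2 ← row2 − (4)·row0  ⇒  L[2][0]=4, U row2=(0, 5, 5)
Step 2: pivot at (1,1) is 2.
  row2 ← row2 − (6)·row1  ⇒  L[2][1]=6, U row2=(0, 0, 1)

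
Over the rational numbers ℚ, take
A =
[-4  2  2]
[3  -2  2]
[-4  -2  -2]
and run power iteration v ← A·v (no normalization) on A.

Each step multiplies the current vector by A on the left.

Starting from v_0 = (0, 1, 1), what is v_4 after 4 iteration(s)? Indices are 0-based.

v_4 = (-336, 664, -368)

v_0 = (0, 1, 1).
v_1 = A·v_0 = (4, 0, -4).
v_2 = A·v_1 = (-24, 4, -8).
v_3 = A·v_2 = (88, -96, 104).
v_4 = A·v_3 = (-336, 664, -368).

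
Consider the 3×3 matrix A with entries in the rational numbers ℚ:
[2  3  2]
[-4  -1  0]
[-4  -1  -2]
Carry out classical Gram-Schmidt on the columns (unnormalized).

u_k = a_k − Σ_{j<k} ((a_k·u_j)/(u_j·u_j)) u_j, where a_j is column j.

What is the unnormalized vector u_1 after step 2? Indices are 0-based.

u_1 = (20/9, 5/9, 5/9)

Step 1: u_0 = a_0 = (2, -4, -4).
Step 2: u_1 = a_1 − (7/18)·u_0 = (20/9, 5/9, 5/9).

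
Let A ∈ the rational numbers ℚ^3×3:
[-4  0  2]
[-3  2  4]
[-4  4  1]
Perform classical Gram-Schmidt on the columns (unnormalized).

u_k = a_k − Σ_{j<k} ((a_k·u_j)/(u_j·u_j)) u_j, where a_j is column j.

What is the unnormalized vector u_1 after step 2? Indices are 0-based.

Step 1: u_0 = a_0 = (-4, -3, -4).
Step 2: u_1 = a_1 − (-22/41)·u_0 = (-88/41, 16/41, 76/41).

u_1 = (-88/41, 16/41, 76/41)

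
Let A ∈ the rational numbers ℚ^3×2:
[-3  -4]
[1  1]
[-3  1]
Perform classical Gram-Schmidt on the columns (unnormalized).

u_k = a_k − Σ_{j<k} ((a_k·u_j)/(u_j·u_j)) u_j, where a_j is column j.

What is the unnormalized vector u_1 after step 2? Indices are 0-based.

u_1 = (-46/19, 9/19, 49/19)

Step 1: u_0 = a_0 = (-3, 1, -3).
Step 2: u_1 = a_1 − (10/19)·u_0 = (-46/19, 9/19, 49/19).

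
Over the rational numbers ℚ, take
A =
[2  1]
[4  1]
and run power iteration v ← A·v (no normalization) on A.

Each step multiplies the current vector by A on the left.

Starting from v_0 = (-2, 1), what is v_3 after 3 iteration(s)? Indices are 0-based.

v_3 = (-45, -71)

v_0 = (-2, 1).
v_1 = A·v_0 = (-3, -7).
v_2 = A·v_1 = (-13, -19).
v_3 = A·v_2 = (-45, -71).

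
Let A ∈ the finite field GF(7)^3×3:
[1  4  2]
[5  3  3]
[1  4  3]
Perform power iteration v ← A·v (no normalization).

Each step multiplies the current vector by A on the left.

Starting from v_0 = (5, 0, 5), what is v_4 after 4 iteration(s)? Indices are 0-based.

v_0 = (5, 0, 5).
v_1 = A·v_0 = (1, 5, 6).
v_2 = A·v_1 = (5, 3, 4).
v_3 = A·v_2 = (4, 4, 1).
v_4 = A·v_3 = (1, 0, 2).

v_4 = (1, 0, 2)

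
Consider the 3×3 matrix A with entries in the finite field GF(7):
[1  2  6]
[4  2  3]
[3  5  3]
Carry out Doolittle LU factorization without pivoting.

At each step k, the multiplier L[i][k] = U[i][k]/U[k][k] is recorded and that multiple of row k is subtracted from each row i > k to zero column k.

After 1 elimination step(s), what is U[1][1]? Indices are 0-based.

k=0: U[0][0]=1
  eliminate (1,0): mult=4, new row 1: (0, 1, 0); set L[1][0]=4
  eliminate (2,0): mult=3, new row 2: (0, 6, 6); set L[2][0]=3

U[1][1] = 1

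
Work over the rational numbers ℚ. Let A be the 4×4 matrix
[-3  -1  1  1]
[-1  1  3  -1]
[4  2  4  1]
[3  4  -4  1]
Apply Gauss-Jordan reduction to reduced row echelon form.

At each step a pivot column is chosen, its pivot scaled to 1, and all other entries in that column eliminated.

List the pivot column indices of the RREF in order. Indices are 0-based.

step 1: normalize row 0 (÷-3) = (1, 1/3, -1/3, -1/3)
  row 1: subtract -1×row0 = (0, 4/3, 8/3, -4/3)
  row 2: subtract 4×row0 = (0, 2/3, 16/3, 7/3)
  row 3: subtract 3×row0 = (0, 3, -3, 2)
step 2: normalize row 1 (÷4/3) = (0, 1, 2, -1)
  row 0: subtract 1/3×row1 = (1, 0, -1, 0)
  row 2: subtract 2/3×row1 = (0, 0, 4, 3)
  row 3: subtract 3×row1 = (0, 0, -9, 5)
step 3: normalize row 2 (÷4) = (0, 0, 1, 3/4)
  row 0: subtract -1×row2 = (1, 0, 0, 3/4)
  row 1: subtract 2×row2 = (0, 1, 0, -5/2)
  row 3: subtract -9×row2 = (0, 0, 0, 47/4)
step 4: normalize row 3 (÷47/4) = (0, 0, 0, 1)
  row 0: subtract 3/4×row3 = (1, 0, 0, 0)
  row 1: subtract -5/2×row3 = (0, 1, 0, 0)
  row 2: subtract 3/4×row3 = (0, 0, 1, 0)

pivot columns: 0, 1, 2, 3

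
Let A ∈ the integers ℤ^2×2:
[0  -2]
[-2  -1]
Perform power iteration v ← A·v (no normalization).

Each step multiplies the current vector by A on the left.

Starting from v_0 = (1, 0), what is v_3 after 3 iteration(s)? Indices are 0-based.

v_0 = (1, 0).
v_1 = A·v_0 = (0, -2).
v_2 = A·v_1 = (4, 2).
v_3 = A·v_2 = (-4, -10).

v_3 = (-4, -10)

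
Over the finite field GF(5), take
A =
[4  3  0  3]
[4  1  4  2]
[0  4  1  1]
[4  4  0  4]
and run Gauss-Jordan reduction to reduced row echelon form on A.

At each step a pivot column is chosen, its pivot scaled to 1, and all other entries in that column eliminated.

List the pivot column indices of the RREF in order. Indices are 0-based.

pivot columns: 0, 1, 2, 3

[1] R0 /= 4  ⇒  (1, 2, 0, 2)
     R1 -= 4·R0  ⇒  (0, 3, 4, 4)
     R3 -= 4·R0  ⇒  (0, 1, 0, 1)
[2] R1 /= 3  ⇒  (0, 1, 3, 3)
     R0 -= 2·R1  ⇒  (1, 0, 4, 1)
     R2 -= 4·R1  ⇒  (0, 0, 4, 4)
     R3 -= 1·R1  ⇒  (0, 0, 2, 3)
[3] R2 /= 4  ⇒  (0, 0, 1, 1)
     R0 -= 4·R2  ⇒  (1, 0, 0, 2)
     R1 -= 3·R2  ⇒  (0, 1, 0, 0)
     R3 -= 2·R2  ⇒  (0, 0, 0, 1)
[4] R3 /= 1  ⇒  (0, 0, 0, 1)
     R0 -= 2·R3  ⇒  (1, 0, 0, 0)
     R2 -= 1·R3  ⇒  (0, 0, 1, 0)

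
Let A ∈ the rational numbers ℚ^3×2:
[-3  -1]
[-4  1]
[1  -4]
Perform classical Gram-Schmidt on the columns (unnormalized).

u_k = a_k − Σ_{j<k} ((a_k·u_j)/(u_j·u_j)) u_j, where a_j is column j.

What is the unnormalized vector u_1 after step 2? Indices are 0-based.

u_1 = (-41/26, 3/13, -99/26)

Step 1: u_0 = a_0 = (-3, -4, 1).
Step 2: u_1 = a_1 − (-5/26)·u_0 = (-41/26, 3/13, -99/26).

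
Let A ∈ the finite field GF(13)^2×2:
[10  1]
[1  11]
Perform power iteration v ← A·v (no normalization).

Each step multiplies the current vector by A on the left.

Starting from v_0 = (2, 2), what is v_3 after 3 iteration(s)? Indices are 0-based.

v_0 = (2, 2).
v_1 = A·v_0 = (9, 11).
v_2 = A·v_1 = (10, 0).
v_3 = A·v_2 = (9, 10).

v_3 = (9, 10)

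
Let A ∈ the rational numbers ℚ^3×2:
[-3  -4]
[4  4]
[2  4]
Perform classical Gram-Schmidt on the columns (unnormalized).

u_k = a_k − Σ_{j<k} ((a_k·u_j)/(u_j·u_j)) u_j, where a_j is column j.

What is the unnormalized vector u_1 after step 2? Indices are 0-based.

u_1 = (-8/29, -28/29, 44/29)

Step 1: u_0 = a_0 = (-3, 4, 2).
Step 2: u_1 = a_1 − (36/29)·u_0 = (-8/29, -28/29, 44/29).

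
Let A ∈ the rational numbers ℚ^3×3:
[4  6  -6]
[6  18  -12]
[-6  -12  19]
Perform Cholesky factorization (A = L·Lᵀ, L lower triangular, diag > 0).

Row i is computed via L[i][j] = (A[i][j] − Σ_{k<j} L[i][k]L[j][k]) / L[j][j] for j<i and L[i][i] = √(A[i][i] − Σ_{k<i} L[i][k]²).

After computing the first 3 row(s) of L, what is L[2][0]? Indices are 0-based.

L[2][0] = -3

Step 1: L[0][0] = √(4) = 2.
  L[1][0] = (6) / L[0][0] = 3.
Step 2: L[1][1] = √(9) = 3.
  L[2][0] = (-6) / L[0][0] = -3.
  L[2][1] = (-3) / L[1][1] = -1.
Step 3: L[2][2] = √(9) = 3.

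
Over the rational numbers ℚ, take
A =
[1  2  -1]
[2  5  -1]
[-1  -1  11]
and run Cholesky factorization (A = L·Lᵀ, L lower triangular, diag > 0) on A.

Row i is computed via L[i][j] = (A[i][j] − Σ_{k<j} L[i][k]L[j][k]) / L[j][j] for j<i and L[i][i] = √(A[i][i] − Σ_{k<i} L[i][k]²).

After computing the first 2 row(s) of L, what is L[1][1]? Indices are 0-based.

L[1][1] = 1

Step 1: L[0][0] = √(1) = 1.
  L[1][0] = (2) / L[0][0] = 2.
Step 2: L[1][1] = √(1) = 1.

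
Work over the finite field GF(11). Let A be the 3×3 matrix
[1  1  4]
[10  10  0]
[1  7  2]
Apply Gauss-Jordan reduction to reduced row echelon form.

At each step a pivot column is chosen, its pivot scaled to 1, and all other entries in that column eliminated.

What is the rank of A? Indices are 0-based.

[1] R0 /= 1  ⇒  (1, 1, 4)
     R1 -= 10·R0  ⇒  (0, 0, 4)
     R2 -= 1·R0  ⇒  (0, 6, 9)
[2] R1 <-> R2
[2] R1 /= 6  ⇒  (0, 1, 7)
     R0 -= 1·R1  ⇒  (1, 0, 8)
[3] R2 /= 4  ⇒  (0, 0, 1)
     R0 -= 8·R2  ⇒  (1, 0, 0)
     R1 -= 7·R2  ⇒  (0, 1, 0)

rank = 3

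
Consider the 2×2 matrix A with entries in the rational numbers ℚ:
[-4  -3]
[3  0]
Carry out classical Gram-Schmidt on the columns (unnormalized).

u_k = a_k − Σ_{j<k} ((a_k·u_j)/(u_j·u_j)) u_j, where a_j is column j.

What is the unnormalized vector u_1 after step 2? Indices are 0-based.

u_1 = (-27/25, -36/25)

Step 1: u_0 = a_0 = (-4, 3).
Step 2: u_1 = a_1 − (12/25)·u_0 = (-27/25, -36/25).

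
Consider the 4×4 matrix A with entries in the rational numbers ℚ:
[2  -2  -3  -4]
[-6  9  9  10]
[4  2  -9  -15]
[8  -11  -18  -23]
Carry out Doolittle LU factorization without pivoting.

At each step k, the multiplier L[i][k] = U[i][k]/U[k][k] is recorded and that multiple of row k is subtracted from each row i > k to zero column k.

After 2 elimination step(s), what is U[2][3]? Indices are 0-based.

k=0: U[0][0]=2
  eliminate (1,0): mult=-3, new row 1: (0, 3, 0, -2); set L[1][0]=-3
  eliminate (2,0): mult=2, new row 2: (0, 6, -3, -7); set L[2][0]=2
  eliminate (3,0): mult=4, new row 3: (0, -3, -6, -7); set L[3][0]=4
k=1: U[1][1]=3
  eliminate (2,1): mult=2, new row 2: (0, 0, -3, -3); set L[2][1]=2
  eliminate (3,1): mult=-1, new row 3: (0, 0, -6, -9); set L[3][1]=-1

U[2][3] = -3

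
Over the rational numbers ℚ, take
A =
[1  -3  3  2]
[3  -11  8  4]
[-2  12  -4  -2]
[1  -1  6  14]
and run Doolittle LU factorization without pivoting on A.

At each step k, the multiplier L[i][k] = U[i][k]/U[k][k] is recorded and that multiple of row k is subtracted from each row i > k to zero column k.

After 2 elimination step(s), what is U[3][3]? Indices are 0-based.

k=0: U[0][0]=1
  eliminate (1,0): mult=3, new row 1: (0, -2, -1, -2); set L[1][0]=3
  eliminate (2,0): mult=-2, new row 2: (0, 6, 2, 2); set L[2][0]=-2
  eliminate (3,0): mult=1, new row 3: (0, 2, 3, 12); set L[3][0]=1
k=1: U[1][1]=-2
  eliminate (2,1): mult=-3, new row 2: (0, 0, -1, -4); set L[2][1]=-3
  eliminate (3,1): mult=-1, new row 3: (0, 0, 2, 10); set L[3][1]=-1

U[3][3] = 10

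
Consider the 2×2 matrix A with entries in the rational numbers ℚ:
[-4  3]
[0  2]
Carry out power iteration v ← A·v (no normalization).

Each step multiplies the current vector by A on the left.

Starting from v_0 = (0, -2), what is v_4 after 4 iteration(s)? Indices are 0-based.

v_4 = (240, -32)

v_0 = (0, -2).
v_1 = A·v_0 = (-6, -4).
v_2 = A·v_1 = (12, -8).
v_3 = A·v_2 = (-72, -16).
v_4 = A·v_3 = (240, -32).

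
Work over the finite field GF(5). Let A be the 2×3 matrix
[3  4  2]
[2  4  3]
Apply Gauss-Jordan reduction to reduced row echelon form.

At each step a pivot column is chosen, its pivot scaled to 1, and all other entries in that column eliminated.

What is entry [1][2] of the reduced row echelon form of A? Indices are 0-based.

step 1: normalize row 0 (÷3) = (1, 3, 4)
  row 1: subtract 2×row0 = (0, 3, 0)
step 2: normalize row 1 (÷3) = (0, 1, 0)
  row 0: subtract 3×row1 = (1, 0, 4)

M[1][2] = 0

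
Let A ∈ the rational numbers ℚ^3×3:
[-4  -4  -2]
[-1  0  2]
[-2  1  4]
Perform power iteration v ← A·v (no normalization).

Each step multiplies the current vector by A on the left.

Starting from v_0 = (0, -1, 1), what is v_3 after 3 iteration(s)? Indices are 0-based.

v_3 = (52, 42, 88)

v_0 = (0, -1, 1).
v_1 = A·v_0 = (2, 2, 3).
v_2 = A·v_1 = (-22, 4, 10).
v_3 = A·v_2 = (52, 42, 88).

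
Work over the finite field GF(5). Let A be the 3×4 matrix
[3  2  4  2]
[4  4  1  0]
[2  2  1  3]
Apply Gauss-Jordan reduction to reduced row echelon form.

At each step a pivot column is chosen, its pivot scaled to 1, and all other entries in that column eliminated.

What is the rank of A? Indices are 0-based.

[1] R0 /= 3  ⇒  (1, 4, 3, 4)
     R1 -= 4·R0  ⇒  (0, 3, 4, 4)
     R2 -= 2·R0  ⇒  (0, 4, 0, 0)
[2] R1 /= 3  ⇒  (0, 1, 3, 3)
     R0 -= 4·R1  ⇒  (1, 0, 1, 2)
     R2 -= 4·R1  ⇒  (0, 0, 3, 3)
[3] R2 /= 3  ⇒  (0, 0, 1, 1)
     R0 -= 1·R2  ⇒  (1, 0, 0, 1)
     R1 -= 3·R2  ⇒  (0, 1, 0, 0)

rank = 3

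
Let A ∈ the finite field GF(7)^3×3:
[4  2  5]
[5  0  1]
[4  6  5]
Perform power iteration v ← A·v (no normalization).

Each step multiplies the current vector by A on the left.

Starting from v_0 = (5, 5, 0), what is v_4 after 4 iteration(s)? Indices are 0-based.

v_0 = (5, 5, 0).
v_1 = A·v_0 = (2, 4, 1).
v_2 = A·v_1 = (0, 4, 2).
v_3 = A·v_2 = (4, 2, 6).
v_4 = A·v_3 = (1, 5, 2).

v_4 = (1, 5, 2)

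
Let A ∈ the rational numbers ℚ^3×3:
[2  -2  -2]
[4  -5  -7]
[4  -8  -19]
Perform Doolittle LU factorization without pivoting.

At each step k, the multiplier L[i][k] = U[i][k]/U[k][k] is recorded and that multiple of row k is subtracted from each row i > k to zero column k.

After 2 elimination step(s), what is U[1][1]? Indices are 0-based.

[col 0] pivot 2
  R1 -= 2*R0 → (0, -1, -3)  (L[1][0] := 2)
  R2 -= 2*R0 → (0, -4, -15)  (L[2][0] := 2)
[col 1] pivot -1
  R2 -= 4*R1 → (0, 0, -3)  (L[2][1] := 4)

U[1][1] = -1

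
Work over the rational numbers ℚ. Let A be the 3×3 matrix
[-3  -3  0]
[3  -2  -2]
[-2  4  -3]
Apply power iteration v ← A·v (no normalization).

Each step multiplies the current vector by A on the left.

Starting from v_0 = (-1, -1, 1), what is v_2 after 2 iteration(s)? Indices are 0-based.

v_2 = (-9, 34, -9)

v_0 = (-1, -1, 1).
v_1 = A·v_0 = (6, -3, -5).
v_2 = A·v_1 = (-9, 34, -9).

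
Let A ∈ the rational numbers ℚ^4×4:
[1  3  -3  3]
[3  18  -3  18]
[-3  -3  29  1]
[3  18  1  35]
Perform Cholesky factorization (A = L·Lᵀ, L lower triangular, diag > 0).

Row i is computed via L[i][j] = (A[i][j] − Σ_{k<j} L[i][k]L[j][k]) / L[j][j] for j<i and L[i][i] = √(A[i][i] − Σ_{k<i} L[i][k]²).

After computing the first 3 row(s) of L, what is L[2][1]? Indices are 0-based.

Step 1: L[0][0] = √(1) = 1.
  L[1][0] = (3) / L[0][0] = 3.
Step 2: L[1][1] = √(9) = 3.
  L[2][0] = (-3) / L[0][0] = -3.
  L[2][1] = (6) / L[1][1] = 2.
Step 3: L[2][2] = √(16) = 4.

L[2][1] = 2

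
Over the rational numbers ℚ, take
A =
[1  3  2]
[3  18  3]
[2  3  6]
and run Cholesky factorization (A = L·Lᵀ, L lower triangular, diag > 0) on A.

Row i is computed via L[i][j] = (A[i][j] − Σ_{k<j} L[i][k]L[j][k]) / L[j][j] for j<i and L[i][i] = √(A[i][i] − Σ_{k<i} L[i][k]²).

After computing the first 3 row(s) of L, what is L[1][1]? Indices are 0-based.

Step 1: L[0][0] = √(1) = 1.
  L[1][0] = (3) / L[0][0] = 3.
Step 2: L[1][1] = √(9) = 3.
  L[2][0] = (2) / L[0][0] = 2.
  L[2][1] = (-3) / L[1][1] = -1.
Step 3: L[2][2] = √(1) = 1.

L[1][1] = 3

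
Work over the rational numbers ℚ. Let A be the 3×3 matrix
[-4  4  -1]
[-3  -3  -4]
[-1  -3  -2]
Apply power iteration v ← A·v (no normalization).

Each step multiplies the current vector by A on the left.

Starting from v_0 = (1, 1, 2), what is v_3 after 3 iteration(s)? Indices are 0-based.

v_3 = (420, -360, -320)

v_0 = (1, 1, 2).
v_1 = A·v_0 = (-2, -14, -8).
v_2 = A·v_1 = (-40, 80, 60).
v_3 = A·v_2 = (420, -360, -320).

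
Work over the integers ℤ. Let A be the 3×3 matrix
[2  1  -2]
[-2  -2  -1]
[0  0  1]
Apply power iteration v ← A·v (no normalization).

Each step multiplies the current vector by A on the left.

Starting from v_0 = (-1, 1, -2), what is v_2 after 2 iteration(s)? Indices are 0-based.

v_0 = (-1, 1, -2).
v_1 = A·v_0 = (3, 2, -2).
v_2 = A·v_1 = (12, -8, -2).

v_2 = (12, -8, -2)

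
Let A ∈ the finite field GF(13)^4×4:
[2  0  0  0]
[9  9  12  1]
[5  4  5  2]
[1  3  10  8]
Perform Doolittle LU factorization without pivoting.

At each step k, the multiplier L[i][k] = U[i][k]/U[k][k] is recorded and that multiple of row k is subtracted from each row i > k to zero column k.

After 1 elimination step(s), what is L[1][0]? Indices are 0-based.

Step 1: pivot at (0,0) is 2.
  row1 ← row1 − (11)·row0  ⇒  L[1][0]=11, U row1=(0, 9, 12, 1)
  row2 ← row2 − (9)·row0  ⇒  L[2][0]=9, U row2=(0, 4, 5, 2)
  row3 ← row3 − (7)·row0  ⇒  L[3][0]=7, U row3=(0, 3, 10, 8)

L[1][0] = 11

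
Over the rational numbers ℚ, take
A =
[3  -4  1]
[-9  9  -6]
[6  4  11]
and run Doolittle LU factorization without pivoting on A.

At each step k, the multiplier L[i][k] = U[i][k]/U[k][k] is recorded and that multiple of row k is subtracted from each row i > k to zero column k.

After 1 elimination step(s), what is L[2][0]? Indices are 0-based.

k=0: U[0][0]=3
  eliminate (1,0): mult=-3, new row 1: (0, -3, -3); set L[1][0]=-3
  eliminate (2,0): mult=2, new row 2: (0, 12, 9); set L[2][0]=2

L[2][0] = 2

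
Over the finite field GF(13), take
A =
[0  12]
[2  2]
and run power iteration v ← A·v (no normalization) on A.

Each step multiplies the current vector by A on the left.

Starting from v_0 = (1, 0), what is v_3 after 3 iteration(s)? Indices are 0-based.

v_3 = (9, 4)

v_0 = (1, 0).
v_1 = A·v_0 = (0, 2).
v_2 = A·v_1 = (11, 4).
v_3 = A·v_2 = (9, 4).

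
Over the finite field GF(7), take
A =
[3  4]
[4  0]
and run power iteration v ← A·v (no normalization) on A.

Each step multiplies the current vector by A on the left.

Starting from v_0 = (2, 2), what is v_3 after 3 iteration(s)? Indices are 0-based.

v_3 = (5, 2)

v_0 = (2, 2).
v_1 = A·v_0 = (0, 1).
v_2 = A·v_1 = (4, 0).
v_3 = A·v_2 = (5, 2).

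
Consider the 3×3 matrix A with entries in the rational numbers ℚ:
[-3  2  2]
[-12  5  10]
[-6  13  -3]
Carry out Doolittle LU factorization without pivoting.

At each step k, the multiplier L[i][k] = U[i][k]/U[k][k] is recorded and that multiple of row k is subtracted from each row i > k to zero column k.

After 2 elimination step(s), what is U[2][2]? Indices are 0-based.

Step 1: pivot at (0,0) is -3.
  row1 ← row1 − (4)·row0  ⇒  L[1][0]=4, U row1=(0, -3, 2)
  row2 ← row2 − (2)·row0  ⇒  L[2][0]=2, U row2=(0, 9, -7)
Step 2: pivot at (1,1) is -3.
  row2 ← row2 − (-3)·row1  ⇒  L[2][1]=-3, U row2=(0, 0, -1)

U[2][2] = -1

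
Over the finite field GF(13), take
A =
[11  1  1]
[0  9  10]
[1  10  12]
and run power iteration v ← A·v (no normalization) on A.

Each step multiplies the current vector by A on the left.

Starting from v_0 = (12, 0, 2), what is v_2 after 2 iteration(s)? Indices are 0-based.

v_0 = (12, 0, 2).
v_1 = A·v_0 = (4, 7, 10).
v_2 = A·v_1 = (9, 7, 12).

v_2 = (9, 7, 12)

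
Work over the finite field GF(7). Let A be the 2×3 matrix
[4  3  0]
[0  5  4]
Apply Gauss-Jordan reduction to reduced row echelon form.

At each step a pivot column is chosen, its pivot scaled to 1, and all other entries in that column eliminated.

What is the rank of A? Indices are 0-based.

rank = 2

step 1: normalize row 0 (÷4) = (1, 6, 0)
step 2: normalize row 1 (÷5) = (0, 1, 5)
  row 0: subtract 6×row1 = (1, 0, 5)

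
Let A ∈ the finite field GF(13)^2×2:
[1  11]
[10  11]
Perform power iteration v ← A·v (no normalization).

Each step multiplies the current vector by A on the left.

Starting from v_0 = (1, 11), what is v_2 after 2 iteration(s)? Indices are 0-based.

v_0 = (1, 11).
v_1 = A·v_0 = (5, 1).
v_2 = A·v_1 = (3, 9).

v_2 = (3, 9)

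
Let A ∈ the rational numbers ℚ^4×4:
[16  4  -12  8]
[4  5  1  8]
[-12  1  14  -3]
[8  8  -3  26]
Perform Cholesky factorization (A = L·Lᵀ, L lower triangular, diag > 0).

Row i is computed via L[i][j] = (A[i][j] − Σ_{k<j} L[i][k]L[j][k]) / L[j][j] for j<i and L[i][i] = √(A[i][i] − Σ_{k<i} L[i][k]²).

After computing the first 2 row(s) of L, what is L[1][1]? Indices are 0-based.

L[1][1] = 2

Step 1: L[0][0] = √(16) = 4.
  L[1][0] = (4) / L[0][0] = 1.
Step 2: L[1][1] = √(4) = 2.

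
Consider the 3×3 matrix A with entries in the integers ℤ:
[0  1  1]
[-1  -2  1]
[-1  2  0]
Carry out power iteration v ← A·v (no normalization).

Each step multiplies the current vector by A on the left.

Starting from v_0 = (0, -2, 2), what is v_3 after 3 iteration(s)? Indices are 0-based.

v_3 = (-4, 42, -34)

v_0 = (0, -2, 2).
v_1 = A·v_0 = (0, 6, -4).
v_2 = A·v_1 = (2, -16, 12).
v_3 = A·v_2 = (-4, 42, -34).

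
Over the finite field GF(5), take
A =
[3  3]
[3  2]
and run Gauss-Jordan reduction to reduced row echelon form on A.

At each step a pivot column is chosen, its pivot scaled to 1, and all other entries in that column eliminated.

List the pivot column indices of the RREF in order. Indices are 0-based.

step 1: normalize row 0 (÷3) = (1, 1)
  row 1: subtract 3×row0 = (0, 4)
step 2: normalize row 1 (÷4) = (0, 1)
  row 0: subtract 1×row1 = (1, 0)

pivot columns: 0, 1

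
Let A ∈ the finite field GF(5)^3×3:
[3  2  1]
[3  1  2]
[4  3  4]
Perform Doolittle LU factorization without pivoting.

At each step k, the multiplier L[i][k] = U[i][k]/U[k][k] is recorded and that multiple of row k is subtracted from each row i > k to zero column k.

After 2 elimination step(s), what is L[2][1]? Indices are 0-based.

L[2][1] = 3

Step 1: pivot at (0,0) is 3.
  row1 ← row1 − (1)·row0  ⇒  L[1][0]=1, U row1=(0, 4, 1)
  row2 ← row2 − (3)·row0  ⇒  L[2][0]=3, U row2=(0, 2, 1)
Step 2: pivot at (1,1) is 4.
  row2 ← row2 − (3)·row1  ⇒  L[2][1]=3, U row2=(0, 0, 3)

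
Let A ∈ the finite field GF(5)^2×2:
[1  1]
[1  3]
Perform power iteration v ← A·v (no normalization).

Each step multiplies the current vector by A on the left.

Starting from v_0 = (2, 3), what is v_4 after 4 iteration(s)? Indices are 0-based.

v_4 = (4, 4)

v_0 = (2, 3).
v_1 = A·v_0 = (0, 1).
v_2 = A·v_1 = (1, 3).
v_3 = A·v_2 = (4, 0).
v_4 = A·v_3 = (4, 4).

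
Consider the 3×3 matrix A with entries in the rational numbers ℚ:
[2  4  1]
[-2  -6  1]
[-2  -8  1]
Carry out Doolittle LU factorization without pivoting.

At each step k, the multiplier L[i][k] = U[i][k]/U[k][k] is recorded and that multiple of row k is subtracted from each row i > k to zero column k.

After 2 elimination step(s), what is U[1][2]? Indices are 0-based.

[col 0] pivot 2
  R1 -= -1*R0 → (0, -2, 2)  (L[1][0] := -1)
  R2 -= -1*R0 → (0, -4, 2)  (L[2][0] := -1)
[col 1] pivot -2
  R2 -= 2*R1 → (0, 0, -2)  (L[2][1] := 2)

U[1][2] = 2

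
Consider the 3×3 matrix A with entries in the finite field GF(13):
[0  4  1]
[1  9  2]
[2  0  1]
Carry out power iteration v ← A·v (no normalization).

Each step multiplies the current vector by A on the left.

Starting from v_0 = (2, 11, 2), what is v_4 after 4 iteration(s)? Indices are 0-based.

v_0 = (2, 11, 2).
v_1 = A·v_0 = (7, 1, 6).
v_2 = A·v_1 = (10, 2, 7).
v_3 = A·v_2 = (2, 3, 1).
v_4 = A·v_3 = (0, 5, 5).

v_4 = (0, 5, 5)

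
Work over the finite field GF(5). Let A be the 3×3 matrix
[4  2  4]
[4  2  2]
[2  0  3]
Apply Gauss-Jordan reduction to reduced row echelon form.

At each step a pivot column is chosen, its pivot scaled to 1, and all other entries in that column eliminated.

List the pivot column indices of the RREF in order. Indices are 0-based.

step 1: normalize row 0 (÷4) = (1, 3, 1)
  row 1: subtract 4×row0 = (0, 0, 3)
  row 2: subtract 2×row0 = (0, 4, 1)
step 2: exchange rows 1,2
step 2: normalize row 1 (÷4) = (0, 1, 4)
  row 0: subtract 3×row1 = (1, 0, 4)
step 3: normalize row 2 (÷3) = (0, 0, 1)
  row 0: subtract 4×row2 = (1, 0, 0)
  row 1: subtract 4×row2 = (0, 1, 0)

pivot columns: 0, 1, 2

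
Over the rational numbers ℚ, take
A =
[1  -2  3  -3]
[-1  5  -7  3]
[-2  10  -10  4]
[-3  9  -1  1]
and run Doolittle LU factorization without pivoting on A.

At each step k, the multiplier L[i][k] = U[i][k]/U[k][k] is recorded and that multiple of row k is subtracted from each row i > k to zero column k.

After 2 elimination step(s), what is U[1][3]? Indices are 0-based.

Step 1: pivot at (0,0) is 1.
  row1 ← row1 − (-1)·row0  ⇒  L[1][0]=-1, U row1=(0, 3, -4, 0)
  row2 ← row2 − (-2)·row0  ⇒  L[2][0]=-2, U row2=(0, 6, -4, -2)
  row3 ← row3 − (-3)·row0  ⇒  L[3][0]=-3, U row3=(0, 3, 8, -8)
Step 2: pivot at (1,1) is 3.
  row2 ← row2 − (2)·row1  ⇒  L[2][1]=2, U row2=(0, 0, 4, -2)
  row3 ← row3 − (1)·row1  ⇒  L[3][1]=1, U row3=(0, 0, 12, -8)

U[1][3] = 0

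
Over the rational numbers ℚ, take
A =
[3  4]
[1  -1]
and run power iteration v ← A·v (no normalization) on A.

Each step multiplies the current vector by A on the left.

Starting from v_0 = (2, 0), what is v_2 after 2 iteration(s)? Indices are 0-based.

v_2 = (26, 4)

v_0 = (2, 0).
v_1 = A·v_0 = (6, 2).
v_2 = A·v_1 = (26, 4).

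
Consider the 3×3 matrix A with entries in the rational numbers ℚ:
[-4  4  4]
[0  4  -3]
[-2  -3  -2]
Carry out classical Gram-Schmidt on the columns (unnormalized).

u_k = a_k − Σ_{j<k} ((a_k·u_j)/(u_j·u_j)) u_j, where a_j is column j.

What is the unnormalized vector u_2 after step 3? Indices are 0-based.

u_2 = (62/45, -31/9, -124/45)

Step 1: u_0 = a_0 = (-4, 0, -2).
Step 2: u_1 = a_1 − (-1/2)·u_0 = (2, 4, -4).
Step 3: u_2 = a_2 − (-3/5)·u_0 − (1/9)·u_1 = (62/45, -31/9, -124/45).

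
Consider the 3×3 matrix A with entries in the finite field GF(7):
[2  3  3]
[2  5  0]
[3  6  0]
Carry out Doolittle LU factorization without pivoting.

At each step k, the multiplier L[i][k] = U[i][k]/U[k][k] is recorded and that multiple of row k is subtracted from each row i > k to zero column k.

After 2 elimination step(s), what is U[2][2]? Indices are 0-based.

[col 0] pivot 2
  R1 -= 1*R0 → (0, 2, 4)  (L[1][0] := 1)
  R2 -= 5*R0 → (0, 5, 6)  (L[2][0] := 5)
[col 1] pivot 2
  R2 -= 6*R1 → (0, 0, 3)  (L[2][1] := 6)

U[2][2] = 3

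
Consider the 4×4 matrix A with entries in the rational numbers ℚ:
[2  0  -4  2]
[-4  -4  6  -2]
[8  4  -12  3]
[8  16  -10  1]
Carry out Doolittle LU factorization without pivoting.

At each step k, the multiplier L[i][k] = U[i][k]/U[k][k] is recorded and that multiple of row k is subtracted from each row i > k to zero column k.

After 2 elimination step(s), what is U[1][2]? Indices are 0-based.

[col 0] pivot 2
  R1 -= -2*R0 → (0, -4, -2, 2)  (L[1][0] := -2)
  R2 -= 4*R0 → (0, 4, 4, -5)  (L[2][0] := 4)
  R3 -= 4*R0 → (0, 16, 6, -7)  (L[3][0] := 4)
[col 1] pivot -4
  R2 -= -1*R1 → (0, 0, 2, -3)  (L[2][1] := -1)
  R3 -= -4*R1 → (0, 0, -2, 1)  (L[3][1] := -4)

U[1][2] = -2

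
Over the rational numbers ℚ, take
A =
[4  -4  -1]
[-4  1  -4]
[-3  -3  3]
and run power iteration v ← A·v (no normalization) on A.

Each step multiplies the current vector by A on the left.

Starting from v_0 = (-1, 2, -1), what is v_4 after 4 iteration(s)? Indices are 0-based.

v_0 = (-1, 2, -1).
v_1 = A·v_0 = (-11, 10, -6).
v_2 = A·v_1 = (-78, 78, -15).
v_3 = A·v_2 = (-609, 450, -45).
v_4 = A·v_3 = (-4191, 3066, 342).

v_4 = (-4191, 3066, 342)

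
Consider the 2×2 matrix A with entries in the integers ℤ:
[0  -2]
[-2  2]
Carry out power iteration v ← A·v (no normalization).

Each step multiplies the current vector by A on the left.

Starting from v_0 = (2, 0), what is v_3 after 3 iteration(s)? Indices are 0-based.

v_0 = (2, 0).
v_1 = A·v_0 = (0, -4).
v_2 = A·v_1 = (8, -8).
v_3 = A·v_2 = (16, -32).

v_3 = (16, -32)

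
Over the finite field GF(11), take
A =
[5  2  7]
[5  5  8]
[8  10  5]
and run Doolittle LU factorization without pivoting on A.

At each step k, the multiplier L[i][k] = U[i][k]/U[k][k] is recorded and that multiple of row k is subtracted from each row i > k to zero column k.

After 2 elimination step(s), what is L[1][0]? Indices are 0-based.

L[1][0] = 1

k=0: U[0][0]=5
  eliminate (1,0): mult=1, new row 1: (0, 3, 1); set L[1][0]=1
  eliminate (2,0): mult=6, new row 2: (0, 9, 7); set L[2][0]=6
k=1: U[1][1]=3
  eliminate (2,1): mult=3, new row 2: (0, 0, 4); set L[2][1]=3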